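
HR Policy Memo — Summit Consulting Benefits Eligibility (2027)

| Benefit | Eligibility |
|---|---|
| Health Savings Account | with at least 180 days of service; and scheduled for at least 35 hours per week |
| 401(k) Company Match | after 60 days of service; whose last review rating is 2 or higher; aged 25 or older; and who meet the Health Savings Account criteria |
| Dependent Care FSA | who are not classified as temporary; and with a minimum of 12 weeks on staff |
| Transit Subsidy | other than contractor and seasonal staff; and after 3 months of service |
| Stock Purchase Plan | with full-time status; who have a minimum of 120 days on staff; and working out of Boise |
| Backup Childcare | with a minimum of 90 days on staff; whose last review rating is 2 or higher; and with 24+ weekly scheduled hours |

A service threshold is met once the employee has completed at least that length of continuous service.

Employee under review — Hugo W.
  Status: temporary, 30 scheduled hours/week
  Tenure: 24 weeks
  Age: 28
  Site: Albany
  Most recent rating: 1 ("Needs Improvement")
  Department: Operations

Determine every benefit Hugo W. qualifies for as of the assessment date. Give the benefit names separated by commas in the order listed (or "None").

Health Savings Account — service 24 weeks < 180 days ✗ → not eligible.
401(k) Company Match — service 24 weeks ≥ 60 days ✓; rating 1 < 2 ✗ → not eligible.
Dependent Care FSA — status temporary ✗ (excluded) → not eligible.
Transit Subsidy — status temporary ✓ (not excluded); service 24 weeks ≥ 3 months (≈90 days) ✓ → eligible.
Stock Purchase Plan — status temporary ✗ (requires full-time) → not eligible.
Backup Childcare — service 24 weeks ≥ 90 days ✓; rating 1 < 2 ✗ → not eligible.

Transit Subsidy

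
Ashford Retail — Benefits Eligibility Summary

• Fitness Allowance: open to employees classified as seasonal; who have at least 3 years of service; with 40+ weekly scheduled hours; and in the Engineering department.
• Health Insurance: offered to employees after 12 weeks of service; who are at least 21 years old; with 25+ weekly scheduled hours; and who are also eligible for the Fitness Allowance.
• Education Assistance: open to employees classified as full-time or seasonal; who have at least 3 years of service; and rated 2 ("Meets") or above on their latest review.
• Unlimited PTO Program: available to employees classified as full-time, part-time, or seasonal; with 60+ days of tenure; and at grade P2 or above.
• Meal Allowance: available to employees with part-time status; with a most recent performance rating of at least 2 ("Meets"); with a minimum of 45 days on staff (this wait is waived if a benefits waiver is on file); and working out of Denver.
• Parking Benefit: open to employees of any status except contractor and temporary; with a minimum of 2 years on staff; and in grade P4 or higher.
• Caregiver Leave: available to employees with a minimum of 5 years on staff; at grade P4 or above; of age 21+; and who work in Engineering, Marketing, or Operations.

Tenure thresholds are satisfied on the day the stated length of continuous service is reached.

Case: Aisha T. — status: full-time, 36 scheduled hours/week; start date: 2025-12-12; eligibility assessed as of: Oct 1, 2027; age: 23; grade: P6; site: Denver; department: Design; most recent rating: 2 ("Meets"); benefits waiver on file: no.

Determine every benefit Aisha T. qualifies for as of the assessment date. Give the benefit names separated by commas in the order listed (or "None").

Service from 2025-12-12 to Oct 1, 2027: 658 days.
Fitness Allowance — status full-time ✗ (requires seasonal) → not eligible.
Health Insurance — service 658 days ≥ 12 weeks (≈84 days) ✓; age 23 ≥ 21 ✓; 36 hrs/wk ≥ 25 ✓; not eligible for Fitness Allowance ✗ → not eligible.
Education Assistance — status full-time ✓; service 658 days < 3 years (≈1095 days) ✗ → not eligible.
Unlimited PTO Program — status full-time ✓; service 658 days ≥ 60 days ✓; grade P6 ≥ P2 ✓ → eligible.
Meal Allowance — status full-time ✗ (requires part-time) → not eligible.
Parking Benefit — status full-time ✓ (not excluded); service 658 days < 2 years (≈730 days) ✗ → not eligible.
Caregiver Leave — service 658 days < 5 years (≈1825 days) ✗ → not eligible.

Unlimited PTO Program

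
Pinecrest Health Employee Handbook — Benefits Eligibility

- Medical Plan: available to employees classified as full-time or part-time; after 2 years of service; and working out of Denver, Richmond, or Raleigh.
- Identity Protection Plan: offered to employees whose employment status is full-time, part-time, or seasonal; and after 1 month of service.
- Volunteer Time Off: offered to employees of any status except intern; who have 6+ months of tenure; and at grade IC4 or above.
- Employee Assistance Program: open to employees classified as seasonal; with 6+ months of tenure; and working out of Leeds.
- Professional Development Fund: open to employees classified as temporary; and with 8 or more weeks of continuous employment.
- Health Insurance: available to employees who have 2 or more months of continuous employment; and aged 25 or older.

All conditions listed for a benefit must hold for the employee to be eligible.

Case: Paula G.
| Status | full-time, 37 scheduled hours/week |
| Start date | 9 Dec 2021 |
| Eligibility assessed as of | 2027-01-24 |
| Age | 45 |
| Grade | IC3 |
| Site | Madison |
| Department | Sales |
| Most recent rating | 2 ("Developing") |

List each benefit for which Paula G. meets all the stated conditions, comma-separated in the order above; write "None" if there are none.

Identity Protection Plan, Health Insurance

Service from 9 Dec 2021 to 2027-01-24: 1872 days.
Medical Plan — status full-time ✓; service 1872 days ≥ 2 years (≈730 days) ✓; site Madison ✗ (not Denver, Richmond, or Raleigh) → not eligible.
Identity Protection Plan — status full-time ✓; service 1872 days ≥ 1 month (≈30 days) ✓ → eligible.
Volunteer Time Off — status full-time ✓ (not excluded); service 1872 days ≥ 6 months (≈180 days) ✓; grade IC3 < IC4 ✗ → not eligible.
Employee Assistance Program — status full-time ✗ (requires seasonal) → not eligible.
Professional Development Fund — status full-time ✗ (requires temporary) → not eligible.
Health Insurance — service 1872 days ≥ 2 months (≈60 days) ✓; age 45 ≥ 25 ✓ → eligible.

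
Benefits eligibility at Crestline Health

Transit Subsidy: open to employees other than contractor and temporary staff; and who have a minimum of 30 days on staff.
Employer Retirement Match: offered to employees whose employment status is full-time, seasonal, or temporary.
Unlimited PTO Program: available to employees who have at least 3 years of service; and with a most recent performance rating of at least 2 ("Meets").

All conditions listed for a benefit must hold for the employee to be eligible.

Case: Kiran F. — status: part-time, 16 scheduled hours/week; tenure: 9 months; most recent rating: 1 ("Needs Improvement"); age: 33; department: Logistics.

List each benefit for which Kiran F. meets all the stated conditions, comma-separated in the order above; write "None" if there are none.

Transit Subsidy — status part-time ✓ (not excluded); service 9 months ≥ 30 days ✓ → eligible.
Employer Retirement Match — status part-time ✗ (requires full-time, seasonal, or temporary) → not eligible.
Unlimited PTO Program — service 9 months < 3 years (≈1095 days) ✗ → not eligible.

Transit Subsidy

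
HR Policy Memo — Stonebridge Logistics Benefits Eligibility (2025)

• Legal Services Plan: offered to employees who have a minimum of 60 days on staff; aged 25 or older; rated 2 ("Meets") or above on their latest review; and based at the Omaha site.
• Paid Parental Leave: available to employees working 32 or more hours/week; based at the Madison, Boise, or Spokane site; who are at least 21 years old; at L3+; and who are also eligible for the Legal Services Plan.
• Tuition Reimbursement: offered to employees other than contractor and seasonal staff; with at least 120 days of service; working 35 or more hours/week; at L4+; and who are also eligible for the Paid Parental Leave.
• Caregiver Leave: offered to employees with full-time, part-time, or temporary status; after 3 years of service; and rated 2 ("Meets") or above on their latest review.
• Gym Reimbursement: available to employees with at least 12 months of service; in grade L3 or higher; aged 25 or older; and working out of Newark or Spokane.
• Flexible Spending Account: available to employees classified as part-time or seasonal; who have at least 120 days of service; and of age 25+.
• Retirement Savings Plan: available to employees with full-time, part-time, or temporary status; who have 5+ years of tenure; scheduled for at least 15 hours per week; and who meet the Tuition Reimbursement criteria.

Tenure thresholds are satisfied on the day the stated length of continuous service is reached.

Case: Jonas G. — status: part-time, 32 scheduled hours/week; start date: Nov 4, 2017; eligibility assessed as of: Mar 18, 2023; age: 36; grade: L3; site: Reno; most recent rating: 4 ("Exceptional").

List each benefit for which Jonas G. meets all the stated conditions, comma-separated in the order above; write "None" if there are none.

Caregiver Leave, Flexible Spending Account

Service from Nov 4, 2017 to Mar 18, 2023: 1960 days.
Legal Services Plan — service 1960 days ≥ 60 days ✓; age 36 ≥ 25 ✓; rating 4 ≥ 2 ✓; site Reno ✗ (not Omaha) → not eligible.
Paid Parental Leave — 32 hrs/wk ≥ 32 ✓; site Reno ✗ (not Madison, Boise, or Spokane) → not eligible.
Tuition Reimbursement — status part-time ✓ (not excluded); service 1960 days ≥ 120 days ✓; 32 hrs/wk < 35 ✗ → not eligible.
Caregiver Leave — status part-time ✓; service 1960 days ≥ 3 years (≈1095 days) ✓; rating 4 ≥ 2 ✓ → eligible.
Gym Reimbursement — service 1960 days ≥ 12 months (≈360 days) ✓; grade L3 ≥ L3 ✓; age 36 ≥ 25 ✓; site Reno ✗ (not Newark or Spokane) → not eligible.
Flexible Spending Account — status part-time ✓; service 1960 days ≥ 120 days ✓; age 36 ≥ 25 ✓ → eligible.
Retirement Savings Plan — status part-time ✓; service 1960 days ≥ 5 years (≈1825 days) ✓; 32 hrs/wk ≥ 15 ✓; not eligible for Tuition Reimbursement ✗ → not eligible.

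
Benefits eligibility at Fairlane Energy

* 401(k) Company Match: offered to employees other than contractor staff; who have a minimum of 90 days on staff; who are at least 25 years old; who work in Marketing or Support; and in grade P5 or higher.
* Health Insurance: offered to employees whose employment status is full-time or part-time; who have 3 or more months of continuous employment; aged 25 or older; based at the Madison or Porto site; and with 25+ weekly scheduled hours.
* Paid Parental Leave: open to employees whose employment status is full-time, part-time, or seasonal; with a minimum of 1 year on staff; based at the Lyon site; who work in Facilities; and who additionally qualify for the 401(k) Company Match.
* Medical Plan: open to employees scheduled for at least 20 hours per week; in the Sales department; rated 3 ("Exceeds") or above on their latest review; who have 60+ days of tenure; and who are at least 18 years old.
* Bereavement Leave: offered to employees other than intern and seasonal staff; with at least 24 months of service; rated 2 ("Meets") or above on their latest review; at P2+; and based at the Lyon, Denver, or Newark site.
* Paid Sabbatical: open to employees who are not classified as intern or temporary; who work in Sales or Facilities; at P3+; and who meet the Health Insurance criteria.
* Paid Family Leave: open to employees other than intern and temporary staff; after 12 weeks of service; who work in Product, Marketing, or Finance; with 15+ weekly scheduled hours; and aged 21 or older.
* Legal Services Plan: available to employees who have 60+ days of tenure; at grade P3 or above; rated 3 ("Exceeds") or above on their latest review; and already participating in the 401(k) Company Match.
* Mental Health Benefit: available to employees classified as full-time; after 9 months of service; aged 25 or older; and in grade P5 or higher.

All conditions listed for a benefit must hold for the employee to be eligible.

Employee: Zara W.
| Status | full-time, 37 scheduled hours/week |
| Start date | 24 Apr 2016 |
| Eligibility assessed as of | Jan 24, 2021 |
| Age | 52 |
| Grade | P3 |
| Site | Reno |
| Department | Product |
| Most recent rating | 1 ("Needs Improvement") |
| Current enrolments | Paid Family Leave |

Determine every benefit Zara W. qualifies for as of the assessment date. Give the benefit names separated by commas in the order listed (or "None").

Service from 24 Apr 2016 to Jan 24, 2021: 1736 days.
401(k) Company Match — status full-time ✓ (not excluded); service 1736 days ≥ 90 days ✓; age 52 ≥ 25 ✓; dept Product ✗ → not eligible.
Health Insurance — status full-time ✓; service 1736 days ≥ 3 months (≈90 days) ✓; age 52 ≥ 25 ✓; site Reno ✗ (not Madison or Porto) → not eligible.
Paid Parental Leave — status full-time ✓; service 1736 days ≥ 1 year (≈365 days) ✓; site Reno ✗ (not Lyon) → not eligible.
Medical Plan — 37 hrs/wk ≥ 20 ✓; dept Product ✗ → not eligible.
Bereavement Leave — status full-time ✓ (not excluded); service 1736 days ≥ 24 months (≈720 days) ✓; rating 1 < 2 ✗ → not eligible.
Paid Sabbatical — status full-time ✓ (not excluded); dept Product ✗ → not eligible.
Paid Family Leave — status full-time ✓ (not excluded); service 1736 days ≥ 12 weeks (≈84 days) ✓; dept Product ✓; 37 hrs/wk ≥ 15 ✓; age 52 ≥ 21 ✓ → eligible.
Legal Services Plan — service 1736 days ≥ 60 days ✓; grade P3 ≥ P3 ✓; rating 1 < 3 ✗ → not eligible.
Mental Health Benefit — status full-time ✓; service 1736 days ≥ 9 months (≈270 days) ✓; age 52 ≥ 25 ✓; grade P3 < P5 ✗ → not eligible.

Paid Family Leave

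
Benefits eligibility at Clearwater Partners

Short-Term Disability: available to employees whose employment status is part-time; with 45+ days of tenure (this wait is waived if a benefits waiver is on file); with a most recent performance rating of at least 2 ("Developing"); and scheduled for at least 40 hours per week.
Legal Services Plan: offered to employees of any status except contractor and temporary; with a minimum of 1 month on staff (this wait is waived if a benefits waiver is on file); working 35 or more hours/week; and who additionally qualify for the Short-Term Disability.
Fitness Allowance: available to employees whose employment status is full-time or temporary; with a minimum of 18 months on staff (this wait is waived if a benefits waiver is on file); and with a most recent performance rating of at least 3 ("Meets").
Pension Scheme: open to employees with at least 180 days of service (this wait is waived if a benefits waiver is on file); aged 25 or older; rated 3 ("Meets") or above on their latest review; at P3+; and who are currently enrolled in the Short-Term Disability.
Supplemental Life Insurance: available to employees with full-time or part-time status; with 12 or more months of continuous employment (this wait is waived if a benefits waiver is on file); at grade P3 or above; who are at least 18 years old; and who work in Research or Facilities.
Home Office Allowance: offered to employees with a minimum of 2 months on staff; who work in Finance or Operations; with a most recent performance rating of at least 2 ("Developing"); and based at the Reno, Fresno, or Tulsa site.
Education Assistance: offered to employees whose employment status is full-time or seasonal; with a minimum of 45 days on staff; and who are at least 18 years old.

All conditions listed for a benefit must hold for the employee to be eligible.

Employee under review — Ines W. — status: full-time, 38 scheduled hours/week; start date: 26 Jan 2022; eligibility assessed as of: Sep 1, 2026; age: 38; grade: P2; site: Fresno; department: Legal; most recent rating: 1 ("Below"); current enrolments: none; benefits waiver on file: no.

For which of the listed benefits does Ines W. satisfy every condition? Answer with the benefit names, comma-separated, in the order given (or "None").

Service from 26 Jan 2022 to Sep 1, 2026: 1679 days.
Short-Term Disability — status full-time ✗ (requires part-time) → not eligible.
Legal Services Plan — status full-time ✓ (not excluded); no waiver, service 1679 days ≥ 1 month (≈30 days) ✓; 38 hrs/wk ≥ 35 ✓; not eligible for Short-Term Disability ✗ → not eligible.
Fitness Allowance — status full-time ✓; no waiver, service 1679 days ≥ 18 months (≈540 days) ✓; rating 1 < 3 ✗ → not eligible.
Pension Scheme — no waiver, service 1679 days ≥ 180 days ✓; age 38 ≥ 25 ✓; rating 1 < 3 ✗ → not eligible.
Supplemental Life Insurance — status full-time ✓; no waiver, service 1679 days ≥ 12 months (≈360 days) ✓; grade P2 < P3 ✗ → not eligible.
Home Office Allowance — service 1679 days ≥ 2 months (≈60 days) ✓; dept Legal ✗ → not eligible.
Education Assistance — status full-time ✓; service 1679 days ≥ 45 days ✓; age 38 ≥ 18 ✓ → eligible.

Education Assistance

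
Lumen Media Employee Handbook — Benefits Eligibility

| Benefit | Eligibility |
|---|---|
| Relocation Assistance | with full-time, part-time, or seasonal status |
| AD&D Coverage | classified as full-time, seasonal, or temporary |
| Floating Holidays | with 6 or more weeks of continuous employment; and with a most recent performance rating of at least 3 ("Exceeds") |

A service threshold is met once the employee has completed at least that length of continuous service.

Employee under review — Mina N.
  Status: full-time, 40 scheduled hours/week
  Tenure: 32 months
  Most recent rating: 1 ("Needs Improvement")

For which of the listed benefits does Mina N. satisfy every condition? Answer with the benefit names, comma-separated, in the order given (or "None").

Relocation Assistance, AD&D Coverage

Relocation Assistance — status full-time ✓ → eligible.
AD&D Coverage — status full-time ✓ → eligible.
Floating Holidays — service 32 months ≥ 6 weeks (≈42 days) ✓; rating 1 < 3 ✗ → not eligible.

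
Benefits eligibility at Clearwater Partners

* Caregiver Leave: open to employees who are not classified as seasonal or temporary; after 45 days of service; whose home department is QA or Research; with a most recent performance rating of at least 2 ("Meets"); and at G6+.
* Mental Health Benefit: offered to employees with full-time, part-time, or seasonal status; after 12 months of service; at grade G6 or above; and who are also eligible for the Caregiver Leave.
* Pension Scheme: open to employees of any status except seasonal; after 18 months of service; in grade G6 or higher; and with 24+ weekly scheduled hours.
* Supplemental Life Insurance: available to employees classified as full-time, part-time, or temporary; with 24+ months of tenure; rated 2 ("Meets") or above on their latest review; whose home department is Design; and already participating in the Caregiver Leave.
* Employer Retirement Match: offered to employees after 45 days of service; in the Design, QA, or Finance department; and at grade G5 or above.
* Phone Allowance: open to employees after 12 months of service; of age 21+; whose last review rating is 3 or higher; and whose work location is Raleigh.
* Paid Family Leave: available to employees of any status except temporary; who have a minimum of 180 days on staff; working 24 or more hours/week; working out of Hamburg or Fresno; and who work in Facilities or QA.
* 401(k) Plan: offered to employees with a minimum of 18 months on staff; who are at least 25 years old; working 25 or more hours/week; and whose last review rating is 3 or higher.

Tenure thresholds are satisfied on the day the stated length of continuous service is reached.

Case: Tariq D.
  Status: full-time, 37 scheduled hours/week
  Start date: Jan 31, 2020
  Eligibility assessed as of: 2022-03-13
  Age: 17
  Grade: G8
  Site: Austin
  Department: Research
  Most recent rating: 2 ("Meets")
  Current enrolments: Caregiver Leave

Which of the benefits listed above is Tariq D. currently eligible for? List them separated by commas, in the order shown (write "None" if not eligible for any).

Caregiver Leave, Mental Health Benefit, Pension Scheme

Service from Jan 31, 2020 to 2022-03-13: 772 days.
Caregiver Leave — status full-time ✓ (not excluded); service 772 days ≥ 45 days ✓; dept Research ✓; rating 2 ≥ 2 ✓; grade G8 ≥ G6 ✓ → eligible.
Mental Health Benefit — status full-time ✓; service 772 days ≥ 12 months (≈360 days) ✓; grade G8 ≥ G6 ✓; eligible for Caregiver Leave ✓ → eligible.
Pension Scheme — status full-time ✓ (not excluded); service 772 days ≥ 18 months (≈540 days) ✓; grade G8 ≥ G6 ✓; 37 hrs/wk ≥ 24 ✓ → eligible.
Supplemental Life Insurance — status full-time ✓; service 772 days ≥ 24 months (≈720 days) ✓; rating 2 ≥ 2 ✓; dept Research ✗ → not eligible.
Employer Retirement Match — service 772 days ≥ 45 days ✓; dept Research ✗ → not eligible.
Phone Allowance — service 772 days ≥ 12 months (≈360 days) ✓; age 17 < 21 ✗ → not eligible.
Paid Family Leave — status full-time ✓ (not excluded); service 772 days ≥ 180 days ✓; 37 hrs/wk ≥ 24 ✓; site Austin ✗ (not Hamburg or Fresno) → not eligible.
401(k) Plan — service 772 days ≥ 18 months (≈540 days) ✓; age 17 < 25 ✗ → not eligible.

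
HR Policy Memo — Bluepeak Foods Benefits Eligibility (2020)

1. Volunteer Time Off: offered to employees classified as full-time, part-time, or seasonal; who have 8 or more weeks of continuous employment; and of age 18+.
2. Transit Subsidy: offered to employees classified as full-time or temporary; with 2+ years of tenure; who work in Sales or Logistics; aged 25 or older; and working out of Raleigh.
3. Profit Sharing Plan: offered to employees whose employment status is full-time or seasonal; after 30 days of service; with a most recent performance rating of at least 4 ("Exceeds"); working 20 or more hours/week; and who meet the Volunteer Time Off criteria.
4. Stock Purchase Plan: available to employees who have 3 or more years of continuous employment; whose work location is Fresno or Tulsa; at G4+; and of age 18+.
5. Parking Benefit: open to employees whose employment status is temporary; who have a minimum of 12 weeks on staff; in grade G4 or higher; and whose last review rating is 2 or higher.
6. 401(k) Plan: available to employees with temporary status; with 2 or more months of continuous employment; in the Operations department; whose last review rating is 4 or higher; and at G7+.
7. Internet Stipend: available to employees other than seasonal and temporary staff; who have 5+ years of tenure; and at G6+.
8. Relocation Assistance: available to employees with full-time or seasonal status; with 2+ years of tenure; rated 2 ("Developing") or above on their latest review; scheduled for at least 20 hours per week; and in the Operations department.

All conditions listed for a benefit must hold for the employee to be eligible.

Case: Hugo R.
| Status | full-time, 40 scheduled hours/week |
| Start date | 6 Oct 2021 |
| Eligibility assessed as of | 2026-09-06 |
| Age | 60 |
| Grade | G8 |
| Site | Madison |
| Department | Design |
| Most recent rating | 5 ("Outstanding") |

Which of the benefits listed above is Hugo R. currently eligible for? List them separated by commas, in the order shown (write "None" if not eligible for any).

Volunteer Time Off, Profit Sharing Plan

Service from 6 Oct 2021 to 2026-09-06: 1796 days.
Volunteer Time Off — status full-time ✓; service 1796 days ≥ 8 weeks (≈56 days) ✓; age 60 ≥ 18 ✓ → eligible.
Transit Subsidy — status full-time ✓; service 1796 days ≥ 2 years (≈730 days) ✓; dept Design ✗ → not eligible.
Profit Sharing Plan — status full-time ✓; service 1796 days ≥ 30 days ✓; rating 5 ≥ 4 ✓; 40 hrs/wk ≥ 20 ✓; eligible for Volunteer Time Off ✓ → eligible.
Stock Purchase Plan — service 1796 days ≥ 3 years (≈1095 days) ✓; site Madison ✗ (not Fresno or Tulsa) → not eligible.
Parking Benefit — status full-time ✗ (requires temporary) → not eligible.
401(k) Plan — status full-time ✗ (requires temporary) → not eligible.
Internet Stipend — status full-time ✓ (not excluded); service 1796 days < 5 years (≈1825 days) ✗ → not eligible.
Relocation Assistance — status full-time ✓; service 1796 days ≥ 2 years (≈730 days) ✓; rating 5 ≥ 2 ✓; 40 hrs/wk ≥ 20 ✓; dept Design ✗ → not eligible.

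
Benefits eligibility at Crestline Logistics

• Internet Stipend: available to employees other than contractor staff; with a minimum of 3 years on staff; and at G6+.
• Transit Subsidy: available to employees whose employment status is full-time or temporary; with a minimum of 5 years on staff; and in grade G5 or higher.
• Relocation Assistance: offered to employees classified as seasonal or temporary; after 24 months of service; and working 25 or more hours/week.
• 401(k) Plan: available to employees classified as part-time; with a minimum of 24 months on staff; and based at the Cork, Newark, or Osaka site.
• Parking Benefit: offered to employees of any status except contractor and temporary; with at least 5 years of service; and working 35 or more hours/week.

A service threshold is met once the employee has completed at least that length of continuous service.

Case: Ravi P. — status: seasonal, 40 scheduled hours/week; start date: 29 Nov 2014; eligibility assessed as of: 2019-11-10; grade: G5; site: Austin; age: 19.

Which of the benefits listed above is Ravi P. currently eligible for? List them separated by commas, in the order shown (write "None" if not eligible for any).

Relocation Assistance

Service from 29 Nov 2014 to 2019-11-10: 1807 days.
Internet Stipend — status seasonal ✓ (not excluded); service 1807 days ≥ 3 years (≈1095 days) ✓; grade G5 < G6 ✗ → not eligible.
Transit Subsidy — status seasonal ✗ (requires full-time or temporary) → not eligible.
Relocation Assistance — status seasonal ✓; service 1807 days ≥ 24 months (≈720 days) ✓; 40 hrs/wk ≥ 25 ✓ → eligible.
401(k) Plan — status seasonal ✗ (requires part-time) → not eligible.
Parking Benefit — status seasonal ✓ (not excluded); service 1807 days < 5 years (≈1825 days) ✗ → not eligible.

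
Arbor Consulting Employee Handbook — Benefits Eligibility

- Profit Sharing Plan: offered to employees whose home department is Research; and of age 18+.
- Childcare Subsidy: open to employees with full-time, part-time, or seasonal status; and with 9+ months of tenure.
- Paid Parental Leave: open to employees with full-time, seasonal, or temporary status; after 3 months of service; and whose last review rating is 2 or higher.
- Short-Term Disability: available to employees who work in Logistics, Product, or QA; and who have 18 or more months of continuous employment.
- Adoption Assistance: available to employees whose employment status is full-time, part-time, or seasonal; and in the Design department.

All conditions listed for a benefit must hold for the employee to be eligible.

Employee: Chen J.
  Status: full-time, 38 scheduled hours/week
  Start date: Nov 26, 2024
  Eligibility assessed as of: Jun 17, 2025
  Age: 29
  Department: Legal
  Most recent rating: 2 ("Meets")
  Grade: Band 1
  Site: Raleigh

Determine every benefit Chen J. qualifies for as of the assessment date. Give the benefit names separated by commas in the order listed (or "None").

Paid Parental Leave

Service from Nov 26, 2024 to Jun 17, 2025: 203 days.
Profit Sharing Plan — dept Legal ✗ → not eligible.
Childcare Subsidy — status full-time ✓; service 203 days < 9 months (≈270 days) ✗ → not eligible.
Paid Parental Leave — status full-time ✓; service 203 days ≥ 3 months (≈90 days) ✓; rating 2 ≥ 2 ✓ → eligible.
Short-Term Disability — dept Legal ✗ → not eligible.
Adoption Assistance — status full-time ✓; dept Legal ✗ → not eligible.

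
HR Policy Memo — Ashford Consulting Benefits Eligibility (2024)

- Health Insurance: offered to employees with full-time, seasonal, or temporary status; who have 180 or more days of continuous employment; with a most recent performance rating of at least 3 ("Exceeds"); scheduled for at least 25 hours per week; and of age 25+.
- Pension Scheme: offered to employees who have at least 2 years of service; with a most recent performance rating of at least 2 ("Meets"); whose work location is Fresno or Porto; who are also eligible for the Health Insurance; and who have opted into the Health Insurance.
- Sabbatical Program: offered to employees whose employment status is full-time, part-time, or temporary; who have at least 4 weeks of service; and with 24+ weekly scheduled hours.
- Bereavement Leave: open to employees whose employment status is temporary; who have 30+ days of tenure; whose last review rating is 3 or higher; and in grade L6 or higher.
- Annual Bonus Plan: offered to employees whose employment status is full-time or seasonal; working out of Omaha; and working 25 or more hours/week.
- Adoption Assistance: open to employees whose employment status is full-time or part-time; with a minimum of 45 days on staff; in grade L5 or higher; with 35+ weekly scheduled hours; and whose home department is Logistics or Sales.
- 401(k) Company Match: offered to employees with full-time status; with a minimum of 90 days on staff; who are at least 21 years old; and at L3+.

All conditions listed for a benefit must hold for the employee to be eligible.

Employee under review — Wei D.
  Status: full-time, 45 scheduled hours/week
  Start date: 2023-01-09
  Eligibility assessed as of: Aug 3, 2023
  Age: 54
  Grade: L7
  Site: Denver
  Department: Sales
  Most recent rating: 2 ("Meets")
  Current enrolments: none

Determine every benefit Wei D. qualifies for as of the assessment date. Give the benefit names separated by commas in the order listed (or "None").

Service from 2023-01-09 to Aug 3, 2023: 206 days.
Health Insurance — status full-time ✓; service 206 days ≥ 180 days ✓; rating 2 < 3 ✗ → not eligible.
Pension Scheme — service 206 days < 2 years (≈730 days) ✗ → not eligible.
Sabbatical Program — status full-time ✓; service 206 days ≥ 4 weeks (≈28 days) ✓; 45 hrs/wk ≥ 24 ✓ → eligible.
Bereavement Leave — status full-time ✗ (requires temporary) → not eligible.
Annual Bonus Plan — status full-time ✓; site Denver ✗ (not Omaha) → not eligible.
Adoption Assistance — status full-time ✓; service 206 days ≥ 45 days ✓; grade L7 ≥ L5 ✓; 45 hrs/wk ≥ 35 ✓; dept Sales ✓ → eligible.
401(k) Company Match — status full-time ✓; service 206 days ≥ 90 days ✓; age 54 ≥ 21 ✓; grade L7 ≥ L3 ✓ → eligible.

Sabbatical Program, Adoption Assistance, 401(k) Company Match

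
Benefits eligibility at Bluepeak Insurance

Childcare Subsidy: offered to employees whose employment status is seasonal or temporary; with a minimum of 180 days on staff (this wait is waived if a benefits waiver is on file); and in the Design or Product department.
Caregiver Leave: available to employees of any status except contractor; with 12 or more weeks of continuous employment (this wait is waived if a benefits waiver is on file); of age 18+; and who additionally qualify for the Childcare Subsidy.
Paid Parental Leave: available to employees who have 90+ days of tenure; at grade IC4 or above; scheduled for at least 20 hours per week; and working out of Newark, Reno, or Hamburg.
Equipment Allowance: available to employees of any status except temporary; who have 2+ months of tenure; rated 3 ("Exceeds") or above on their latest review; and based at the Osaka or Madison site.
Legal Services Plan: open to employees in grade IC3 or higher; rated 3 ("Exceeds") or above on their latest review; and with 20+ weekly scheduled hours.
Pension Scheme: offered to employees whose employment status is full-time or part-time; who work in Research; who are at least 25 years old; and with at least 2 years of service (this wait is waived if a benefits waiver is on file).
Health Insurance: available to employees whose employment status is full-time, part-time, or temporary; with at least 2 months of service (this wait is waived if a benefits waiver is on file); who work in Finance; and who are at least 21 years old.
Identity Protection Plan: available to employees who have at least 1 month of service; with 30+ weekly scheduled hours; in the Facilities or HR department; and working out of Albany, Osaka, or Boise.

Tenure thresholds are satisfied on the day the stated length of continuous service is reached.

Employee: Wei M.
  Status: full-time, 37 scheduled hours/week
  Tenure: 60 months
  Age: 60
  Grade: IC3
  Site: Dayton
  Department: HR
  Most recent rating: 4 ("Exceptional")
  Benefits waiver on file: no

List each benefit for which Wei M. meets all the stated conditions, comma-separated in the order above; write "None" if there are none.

Legal Services Plan

Childcare Subsidy — status full-time ✗ (requires seasonal or temporary) → not eligible.
Caregiver Leave — status full-time ✓ (not excluded); no waiver, service 60 months ≥ 12 weeks (≈84 days) ✓; age 60 ≥ 18 ✓; not eligible for Childcare Subsidy ✗ → not eligible.
Paid Parental Leave — service 60 months ≥ 90 days ✓; grade IC3 < IC4 ✗ → not eligible.
Equipment Allowance — status full-time ✓ (not excluded); service 60 months ≥ 2 months ✓; rating 4 ≥ 3 ✓; site Dayton ✗ (not Osaka or Madison) → not eligible.
Legal Services Plan — grade IC3 ≥ IC3 ✓; rating 4 ≥ 3 ✓; 37 hrs/wk ≥ 20 ✓ → eligible.
Pension Scheme — status full-time ✓; dept HR ✗ → not eligible.
Health Insurance — status full-time ✓; no waiver, service 60 months ≥ 2 months ✓; dept HR ✗ → not eligible.
Identity Protection Plan — service 60 months ≥ 1 month ✓; 37 hrs/wk ≥ 30 ✓; dept HR ✓; site Dayton ✗ (not Albany, Osaka, or Boise) → not eligible.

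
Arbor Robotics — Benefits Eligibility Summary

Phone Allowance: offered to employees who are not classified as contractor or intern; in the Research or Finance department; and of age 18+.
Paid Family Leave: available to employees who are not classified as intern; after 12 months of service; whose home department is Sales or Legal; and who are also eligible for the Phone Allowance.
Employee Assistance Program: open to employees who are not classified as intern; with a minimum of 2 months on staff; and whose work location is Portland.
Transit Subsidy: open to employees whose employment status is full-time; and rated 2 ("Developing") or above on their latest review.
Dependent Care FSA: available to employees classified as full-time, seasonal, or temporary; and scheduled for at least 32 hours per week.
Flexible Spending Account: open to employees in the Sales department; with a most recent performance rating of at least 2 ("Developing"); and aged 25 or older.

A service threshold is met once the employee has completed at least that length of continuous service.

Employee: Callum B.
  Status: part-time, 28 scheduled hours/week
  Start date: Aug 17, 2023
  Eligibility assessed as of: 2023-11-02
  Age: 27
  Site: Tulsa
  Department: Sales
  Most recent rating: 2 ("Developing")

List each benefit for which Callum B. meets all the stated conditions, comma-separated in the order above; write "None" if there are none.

Flexible Spending Account

Service from Aug 17, 2023 to 2023-11-02: 77 days.
Phone Allowance — status part-time ✓ (not excluded); dept Sales ✗ → not eligible.
Paid Family Leave — status part-time ✓ (not excluded); service 77 days < 12 months (≈360 days) ✗ → not eligible.
Employee Assistance Program — status part-time ✓ (not excluded); service 77 days ≥ 2 months (≈60 days) ✓; site Tulsa ✗ (not Portland) → not eligible.
Transit Subsidy — status part-time ✗ (requires full-time) → not eligible.
Dependent Care FSA — status part-time ✗ (requires full-time, seasonal, or temporary) → not eligible.
Flexible Spending Account — dept Sales ✓; rating 2 ≥ 2 ✓; age 27 ≥ 25 ✓ → eligible.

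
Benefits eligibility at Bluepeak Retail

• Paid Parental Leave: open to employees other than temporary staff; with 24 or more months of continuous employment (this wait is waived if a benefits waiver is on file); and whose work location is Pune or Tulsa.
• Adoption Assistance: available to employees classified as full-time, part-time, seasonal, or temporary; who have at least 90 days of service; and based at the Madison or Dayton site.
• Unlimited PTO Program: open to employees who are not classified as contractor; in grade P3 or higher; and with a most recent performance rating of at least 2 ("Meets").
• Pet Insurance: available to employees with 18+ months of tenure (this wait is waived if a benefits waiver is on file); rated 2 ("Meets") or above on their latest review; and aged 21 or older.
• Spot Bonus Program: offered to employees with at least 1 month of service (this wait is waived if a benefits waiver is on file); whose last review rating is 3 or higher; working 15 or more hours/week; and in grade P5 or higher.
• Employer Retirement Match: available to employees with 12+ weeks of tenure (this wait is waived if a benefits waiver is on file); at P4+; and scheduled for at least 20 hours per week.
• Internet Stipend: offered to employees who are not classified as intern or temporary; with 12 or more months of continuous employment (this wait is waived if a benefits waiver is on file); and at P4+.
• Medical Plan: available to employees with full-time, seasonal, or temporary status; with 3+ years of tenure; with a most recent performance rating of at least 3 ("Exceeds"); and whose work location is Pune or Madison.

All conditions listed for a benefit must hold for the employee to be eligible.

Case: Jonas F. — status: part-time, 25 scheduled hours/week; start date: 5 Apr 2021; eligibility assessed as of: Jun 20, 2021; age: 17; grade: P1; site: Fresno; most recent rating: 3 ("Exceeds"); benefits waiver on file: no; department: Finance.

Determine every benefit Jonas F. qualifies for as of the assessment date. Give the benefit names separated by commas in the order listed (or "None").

Service from 5 Apr 2021 to Jun 20, 2021: 76 days.
Paid Parental Leave — status part-time ✓ (not excluded); no waiver, service 76 days < 24 months (≈720 days) ✗ → not eligible.
Adoption Assistance — status part-time ✓; service 76 days < 90 days ✗ → not eligible.
Unlimited PTO Program — status part-time ✓ (not excluded); grade P1 < P3 ✗ → not eligible.
Pet Insurance — no waiver, service 76 days < 18 months (≈540 days) ✗ → not eligible.
Spot Bonus Program — no waiver, service 76 days ≥ 1 month (≈30 days) ✓; rating 3 ≥ 3 ✓; 25 hrs/wk ≥ 15 ✓; grade P1 < P5 ✗ → not eligible.
Employer Retirement Match — no waiver, service 76 days < 12 weeks (≈84 days) ✗ → not eligible.
Internet Stipend — status part-time ✓ (not excluded); no waiver, service 76 days < 12 months (≈360 days) ✗ → not eligible.
Medical Plan — status part-time ✗ (requires full-time, seasonal, or temporary) → not eligible.

None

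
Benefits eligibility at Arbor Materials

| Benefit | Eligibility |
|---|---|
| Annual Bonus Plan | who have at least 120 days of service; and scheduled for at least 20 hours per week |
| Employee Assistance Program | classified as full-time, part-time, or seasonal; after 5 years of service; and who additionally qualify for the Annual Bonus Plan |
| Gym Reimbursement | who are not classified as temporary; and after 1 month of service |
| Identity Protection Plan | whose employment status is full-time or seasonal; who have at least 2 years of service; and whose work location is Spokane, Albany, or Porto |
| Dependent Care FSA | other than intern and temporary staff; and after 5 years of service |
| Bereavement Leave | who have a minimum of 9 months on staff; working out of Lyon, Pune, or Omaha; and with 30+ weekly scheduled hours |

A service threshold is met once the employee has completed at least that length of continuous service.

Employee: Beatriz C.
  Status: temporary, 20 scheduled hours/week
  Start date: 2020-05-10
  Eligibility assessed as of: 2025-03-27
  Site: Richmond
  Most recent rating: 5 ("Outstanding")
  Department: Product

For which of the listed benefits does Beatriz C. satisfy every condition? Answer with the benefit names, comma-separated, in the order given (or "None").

Service from 2020-05-10 to 2025-03-27: 1782 days.
Annual Bonus Plan — service 1782 days ≥ 120 days ✓; 20 hrs/wk ≥ 20 ✓ → eligible.
Employee Assistance Program — status temporary ✗ (requires full-time, part-time, or seasonal) → not eligible.
Gym Reimbursement — status temporary ✗ (excluded) → not eligible.
Identity Protection Plan — status temporary ✗ (requires full-time or seasonal) → not eligible.
Dependent Care FSA — status temporary ✗ (excluded) → not eligible.
Bereavement Leave — service 1782 days ≥ 9 months (≈270 days) ✓; site Richmond ✗ (not Lyon, Pune, or Omaha) → not eligible.

Annual Bonus Plan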